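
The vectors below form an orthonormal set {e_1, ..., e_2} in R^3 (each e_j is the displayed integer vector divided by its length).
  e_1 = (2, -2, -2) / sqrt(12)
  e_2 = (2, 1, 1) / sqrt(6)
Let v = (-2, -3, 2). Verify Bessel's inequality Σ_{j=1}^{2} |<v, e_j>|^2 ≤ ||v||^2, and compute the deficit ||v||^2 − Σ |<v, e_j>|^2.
Σ |<v, e_j>|^2 = 9/2; ||v||^2 = 17; deficit = 25/2

Write each e_j = u_j / sqrt(<u_j, u_j>) where u_j is the displayed integer vector. Then <v, e_j> = <v, u_j> / sqrt(<u_j, u_j>), so |<v, e_j>|^2 = <v, u_j>^2 / <u_j, u_j>.
Coefficients: <v, e_1> = -2/sqrt(12), <v, e_2> = -5/sqrt(6).
Square and sum: Σ |<v, e_j>|^2 = 9/2.
Compute ||v||^2 = v·v = 17.
Deficit = 17 − 9/2 = 25/2 ≥ 0, confirming Bessel's inequality. (The deficit equals ||v − Σ <v,e_j> e_j||^2, the squared distance from v to span{e_j}.)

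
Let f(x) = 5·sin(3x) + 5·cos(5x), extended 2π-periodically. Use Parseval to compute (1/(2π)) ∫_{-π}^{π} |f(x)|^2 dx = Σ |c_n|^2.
Σ |c_n|^2 = 25

Expand |f|^2 and use orthogonality of {sin(nx), cos(mx)} on [-π, π]:
  ∫_{-π}^{π} sin(nx)^2 dx = π, ∫ cos(mx)^2 dx = π, and cross terms integrate to 0.
So ∫_{-π}^{π} f(x)^2 dx = 5^2 · π + 5^2 · π = (25 + 25)π.
Divide by 2π: (25 + 25)/2 = 25.
By Parseval, this equals Σ |c_n|^2.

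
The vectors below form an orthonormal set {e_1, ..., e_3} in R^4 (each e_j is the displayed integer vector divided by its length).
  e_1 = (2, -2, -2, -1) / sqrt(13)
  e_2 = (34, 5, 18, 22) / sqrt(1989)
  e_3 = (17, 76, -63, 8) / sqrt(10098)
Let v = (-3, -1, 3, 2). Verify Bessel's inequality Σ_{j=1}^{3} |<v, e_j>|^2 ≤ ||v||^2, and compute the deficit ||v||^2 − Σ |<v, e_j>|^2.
Σ |<v, e_j>|^2 = 661/33; ||v||^2 = 23; deficit = 98/33

Write each e_j = u_j / sqrt(<u_j, u_j>) where u_j is the displayed integer vector. Then <v, e_j> = <v, u_j> / sqrt(<u_j, u_j>), so |<v, e_j>|^2 = <v, u_j>^2 / <u_j, u_j>.
Coefficients: <v, e_1> = -12/sqrt(13), <v, e_2> = -9/sqrt(1989), <v, e_3> = -300/sqrt(10098).
Square and sum: Σ |<v, e_j>|^2 = 661/33.
Compute ||v||^2 = v·v = 23.
Deficit = 23 − 661/33 = 98/33 ≥ 0, confirming Bessel's inequality. (The deficit equals ||v − Σ <v,e_j> e_j||^2, the squared distance from v to span{e_j}.)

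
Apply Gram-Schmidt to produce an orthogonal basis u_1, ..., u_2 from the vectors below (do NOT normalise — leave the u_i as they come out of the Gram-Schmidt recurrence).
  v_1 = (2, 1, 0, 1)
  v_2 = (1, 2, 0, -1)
Orthogonal basis:
  u_1 = (2, 1, 0, 1)
  u_2 = (0, 3/2, 0, -3/2)

Apply the Gram-Schmidt recurrence
  u_1 = v_1
  u_i = v_i − Σ_{j<i} ((v_i · u_j) / (u_j · u_j)) · u_j.

Step by step this gives:
  u_1 = (2, 1, 0, 1)
  u_2 = (0, 3/2, 0, -3/2)

Orthogonality check:
  u_2 · u_1 = 0 (should be 0)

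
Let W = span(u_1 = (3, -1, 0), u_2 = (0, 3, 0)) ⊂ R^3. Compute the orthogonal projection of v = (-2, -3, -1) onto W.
proj_W(v) = (-2, -3, 0)

Set up U = [u_1 | ... | u_2] ∈ R^(3×2). The projector onto W = col(U) is P = U (U^T U)^(-1) U^T.
Compute U^T U =
  [10, -3]
  [-3, 9],
and U^T v = (-3, -9).
Solve U^T U · c = U^T v for the coefficients: c = (-2/3, -11/9). The projection is proj_W(v) = U c.
Check: (v - proj_W(v)) · u_1 = 0  (should be 0).
Check: (v - proj_W(v)) · u_2 = 0  (should be 0).
Result: proj_W(v) = (-2, -3, 0).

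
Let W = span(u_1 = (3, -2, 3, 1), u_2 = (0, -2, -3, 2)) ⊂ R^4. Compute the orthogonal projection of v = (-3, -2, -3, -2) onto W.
proj_W(v) = (-735/382, 86/191, -606/191, 73/382)

Set up U = [u_1 | ... | u_2] ∈ R^(4×2). The projector onto W = col(U) is P = U (U^T U)^(-1) U^T.
Compute U^T U =
  [23, -3]
  [-3, 17],
and U^T v = (-16, 9).
Solve U^T U · c = U^T v for the coefficients: c = (-245/382, 159/382). The projection is proj_W(v) = U c.
Check: (v - proj_W(v)) · u_1 = 0  (should be 0).
Check: (v - proj_W(v)) · u_2 = 0  (should be 0).
Result: proj_W(v) = (-735/382, 86/191, -606/191, 73/382).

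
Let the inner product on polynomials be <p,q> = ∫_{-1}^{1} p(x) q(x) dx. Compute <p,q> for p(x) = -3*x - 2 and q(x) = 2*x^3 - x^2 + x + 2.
<p,q> = -166/15

Expand the product: p(x)·q(x) = -6*x^4 - x^3 - x^2 - 8*x - 4.
∫_{-1}^{1} of each monomial x^k gives [2/(k+1) if k even, 0 if k odd]. Integrating term-by-term (or equivalently evaluating the antiderivative F(x) = -6*x^5/5 - x^4/4 - x^3/3 - 4*x^2 - 4*x at the endpoints):
  F(1) − F(−1) = -587/60 − (77/60) = -166/15.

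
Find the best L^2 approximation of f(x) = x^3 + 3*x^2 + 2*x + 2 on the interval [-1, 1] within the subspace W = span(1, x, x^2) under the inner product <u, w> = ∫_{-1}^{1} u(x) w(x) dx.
g(x) = 3*x^2 + 13*x/5 + 2

The best approximation g ∈ W is the orthogonal projection of f onto W. Writing g = a_0 + a_1 x + a_2 x^2, the coefficients solve the normal equations G · a = b where
  G_{ij} = <φ_i, φ_j> and b_i = <f, φ_i>, with φ_0 = 1, φ_1 = x, φ_2 = x^2.
G =
  [2, 0, 2/3]
  [0, 2/3, 0]
  [2/3, 0, 2/5],
b = (6, 26/15, 38/15).
Solving gives a_0 = 2, a_1 = 13/5, a_2 = 3, so
  g(x) = 3*x^2 + 13*x/5 + 2.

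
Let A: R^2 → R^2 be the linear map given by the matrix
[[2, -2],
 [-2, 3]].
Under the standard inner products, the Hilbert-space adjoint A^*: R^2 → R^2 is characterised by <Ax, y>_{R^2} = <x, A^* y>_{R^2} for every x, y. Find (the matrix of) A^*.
A^* = A^T =
[[2, -2],
 [-2, 3]]

For real matrices with standard dot products, the defining identity <Ax, y> = <x, A^* y> gives (Ax)^T y = x^T (A^*) y, i.e. x^T A^T y = x^T (A^*) y. Since this holds for all x, y, we must have A^* = A^T. Therefore
A^* =
[[2, -2],
 [-2, 3]].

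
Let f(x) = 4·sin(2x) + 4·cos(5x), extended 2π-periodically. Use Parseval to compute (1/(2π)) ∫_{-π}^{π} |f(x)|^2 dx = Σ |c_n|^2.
Σ |c_n|^2 = 16

Expand |f|^2 and use orthogonality of {sin(nx), cos(mx)} on [-π, π]:
  ∫_{-π}^{π} sin(nx)^2 dx = π, ∫ cos(mx)^2 dx = π, and cross terms integrate to 0.
So ∫_{-π}^{π} f(x)^2 dx = 4^2 · π + 4^2 · π = (16 + 16)π.
Divide by 2π: (16 + 16)/2 = 16.
By Parseval, this equals Σ |c_n|^2.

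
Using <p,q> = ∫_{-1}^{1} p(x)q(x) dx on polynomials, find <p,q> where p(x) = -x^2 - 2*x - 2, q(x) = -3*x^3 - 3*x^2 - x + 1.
<p,q> = 64/15

Expand the product: p(x)·q(x) = 3*x^5 + 9*x^4 + 13*x^3 + 7*x^2 - 2.
∫_{-1}^{1} of each monomial x^k gives [2/(k+1) if k even, 0 if k odd]. Integrating term-by-term (or equivalently evaluating the antiderivative F(x) = x^6/2 + 9*x^5/5 + 13*x^4/4 + 7*x^3/3 - 2*x at the endpoints):
  F(1) − F(−1) = 353/60 − (97/60) = 64/15.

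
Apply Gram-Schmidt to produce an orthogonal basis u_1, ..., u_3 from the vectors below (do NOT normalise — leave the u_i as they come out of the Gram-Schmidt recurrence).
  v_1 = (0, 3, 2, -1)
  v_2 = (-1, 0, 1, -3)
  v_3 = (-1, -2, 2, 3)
Orthogonal basis:
  u_1 = (0, 3, 2, -1)
  u_2 = (-1, -15/14, 2/7, -37/14)
  u_3 = (-188/129, -61/43, 367/129, 185/129)

Apply the Gram-Schmidt recurrence
  u_1 = v_1
  u_i = v_i − Σ_{j<i} ((v_i · u_j) / (u_j · u_j)) · u_j.

Step by step this gives:
  u_1 = (0, 3, 2, -1)
  u_2 = (-1, -15/14, 2/7, -37/14)
  u_3 = (-188/129, -61/43, 367/129, 185/129)

Orthogonality check:
  u_2 · u_1 = 0 (should be 0)
  u_3 · u_1 = 0 (should be 0)
  u_3 · u_2 = 0 (should be 0)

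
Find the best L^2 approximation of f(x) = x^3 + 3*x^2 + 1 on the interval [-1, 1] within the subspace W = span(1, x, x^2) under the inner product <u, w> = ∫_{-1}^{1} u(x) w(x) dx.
g(x) = 3*x^2 + 3*x/5 + 1

The best approximation g ∈ W is the orthogonal projection of f onto W. Writing g = a_0 + a_1 x + a_2 x^2, the coefficients solve the normal equations G · a = b where
  G_{ij} = <φ_i, φ_j> and b_i = <f, φ_i>, with φ_0 = 1, φ_1 = x, φ_2 = x^2.
G =
  [2, 0, 2/3]
  [0, 2/3, 0]
  [2/3, 0, 2/5],
b = (4, 2/5, 28/15).
Solving gives a_0 = 1, a_1 = 3/5, a_2 = 3, so
  g(x) = 3*x^2 + 3*x/5 + 1.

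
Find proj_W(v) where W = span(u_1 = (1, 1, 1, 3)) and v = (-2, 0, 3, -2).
proj_W(v) = (-5/12, -5/12, -5/12, -5/4)

Set up U = [u_1 | ... | u_1] ∈ R^(4×1). The projector onto W = col(U) is P = U (U^T U)^(-1) U^T.
Compute U^T U =
  [12],
and U^T v = (-5).
Solve U^T U · c = U^T v for the coefficients: c = (-5/12). The projection is proj_W(v) = U c.
Check: (v - proj_W(v)) · u_1 = 0  (should be 0).
Result: proj_W(v) = (-5/12, -5/12, -5/12, -5/4).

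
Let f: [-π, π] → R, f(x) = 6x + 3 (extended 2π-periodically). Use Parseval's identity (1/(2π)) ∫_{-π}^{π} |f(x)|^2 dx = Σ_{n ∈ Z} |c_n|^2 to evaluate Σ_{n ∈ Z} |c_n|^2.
Σ |c_n|^2 = 12π^2 + 9

Expand and integrate term by term over [-π, π]:
  ∫ (6x)^2 dx = 36·(2π^3/3); ∫ 2·6·(3)·x dx = 0 (odd integrand); ∫ 3^2 dx = 9·2π.
So (1/(2π)) ∫_{-π}^{π} (6x + 3)^2 dx = 36π^2/3 + 9 = 12π^2 + 9.
Parseval ⇒ Σ |c_n|^2 = 12π^2 + 9.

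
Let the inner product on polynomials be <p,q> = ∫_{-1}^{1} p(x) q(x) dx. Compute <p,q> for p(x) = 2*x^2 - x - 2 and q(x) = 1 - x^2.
<p,q> = -32/15

Expand the product: p(x)·q(x) = -2*x^4 + x^3 + 4*x^2 - x - 2.
∫_{-1}^{1} of each monomial x^k gives [2/(k+1) if k even, 0 if k odd]. Integrating term-by-term (or equivalently evaluating the antiderivative F(x) = -2*x^5/5 + x^4/4 + 4*x^3/3 - x^2/2 - 2*x at the endpoints):
  F(1) − F(−1) = -79/60 − (49/60) = -32/15.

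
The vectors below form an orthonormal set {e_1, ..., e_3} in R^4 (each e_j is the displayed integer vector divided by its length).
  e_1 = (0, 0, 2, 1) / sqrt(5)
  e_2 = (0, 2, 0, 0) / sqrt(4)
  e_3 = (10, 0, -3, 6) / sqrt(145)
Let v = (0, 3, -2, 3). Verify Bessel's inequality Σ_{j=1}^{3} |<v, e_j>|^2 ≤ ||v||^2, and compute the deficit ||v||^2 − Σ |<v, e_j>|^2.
Σ |<v, e_j>|^2 = 382/29; ||v||^2 = 22; deficit = 256/29

Write each e_j = u_j / sqrt(<u_j, u_j>) where u_j is the displayed integer vector. Then <v, e_j> = <v, u_j> / sqrt(<u_j, u_j>), so |<v, e_j>|^2 = <v, u_j>^2 / <u_j, u_j>.
Coefficients: <v, e_1> = -1/sqrt(5), <v, e_2> = 6/sqrt(4), <v, e_3> = 24/sqrt(145).
Square and sum: Σ |<v, e_j>|^2 = 382/29.
Compute ||v||^2 = v·v = 22.
Deficit = 22 − 382/29 = 256/29 ≥ 0, confirming Bessel's inequality. (The deficit equals ||v − Σ <v,e_j> e_j||^2, the squared distance from v to span{e_j}.)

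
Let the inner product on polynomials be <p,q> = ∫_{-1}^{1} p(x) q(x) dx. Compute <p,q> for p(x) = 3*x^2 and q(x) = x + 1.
<p,q> = 2

Expand the product: p(x)·q(x) = 3*x^3 + 3*x^2.
∫_{-1}^{1} of each monomial x^k gives [2/(k+1) if k even, 0 if k odd]. Integrating term-by-term (or equivalently evaluating the antiderivative F(x) = 3*x^4/4 + x^3 at the endpoints):
  F(1) − F(−1) = 7/4 − (-1/4) = 2.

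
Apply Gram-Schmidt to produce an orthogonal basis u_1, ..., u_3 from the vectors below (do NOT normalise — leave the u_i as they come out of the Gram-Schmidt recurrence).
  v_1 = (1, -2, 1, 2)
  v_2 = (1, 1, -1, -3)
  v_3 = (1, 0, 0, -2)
Orthogonal basis:
  u_1 = (1, -2, 1, 2)
  u_2 = (9/5, -3/5, -1/5, -7/5)
  u_3 = (-5/28, -3/28, 13/28, -1/4)

Apply the Gram-Schmidt recurrence
  u_1 = v_1
  u_i = v_i − Σ_{j<i} ((v_i · u_j) / (u_j · u_j)) · u_j.

Step by step this gives:
  u_1 = (1, -2, 1, 2)
  u_2 = (9/5, -3/5, -1/5, -7/5)
  u_3 = (-5/28, -3/28, 13/28, -1/4)

Orthogonality check:
  u_2 · u_1 = 0 (should be 0)
  u_3 · u_1 = 0 (should be 0)
  u_3 · u_2 = 0 (should be 0)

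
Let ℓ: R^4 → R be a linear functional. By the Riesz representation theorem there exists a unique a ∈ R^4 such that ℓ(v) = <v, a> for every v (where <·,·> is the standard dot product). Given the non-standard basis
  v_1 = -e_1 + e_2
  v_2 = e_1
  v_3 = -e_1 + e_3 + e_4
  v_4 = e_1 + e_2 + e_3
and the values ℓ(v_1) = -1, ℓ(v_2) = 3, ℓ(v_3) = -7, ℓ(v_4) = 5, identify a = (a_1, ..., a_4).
a = (3, 2, 0, -4)

Write a = (a_1, ..., a_4) in the standard basis. For each basis vector v_i, ℓ(v_i) = <v_i, a> is a linear equation in the a_j's. Collect the n equations into a matrix system V a = ℓ, where row i of V is v_i (expressed in the standard basis). Since V is invertible (lower-triangular with 1s on the diagonal, up to permutation), solve by back-substitution:
  V =
[[-1, 1, 0, 0],
 [1, 0, 0, 0],
 [-1, 0, 1, 1],
 [1, 1, 1, 0]]
  V a = (-1, 3, -7, 5)
Solving gives a = (3, 2, 0, -4).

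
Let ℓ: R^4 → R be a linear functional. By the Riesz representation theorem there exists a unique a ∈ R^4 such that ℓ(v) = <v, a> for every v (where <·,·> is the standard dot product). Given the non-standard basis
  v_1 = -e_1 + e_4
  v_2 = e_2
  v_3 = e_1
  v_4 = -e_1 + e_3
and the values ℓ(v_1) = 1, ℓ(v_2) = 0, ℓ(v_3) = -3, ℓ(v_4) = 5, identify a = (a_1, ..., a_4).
a = (-3, 0, 2, -2)

Write a = (a_1, ..., a_4) in the standard basis. For each basis vector v_i, ℓ(v_i) = <v_i, a> is a linear equation in the a_j's. Collect the n equations into a matrix system V a = ℓ, where row i of V is v_i (expressed in the standard basis). Since V is invertible (lower-triangular with 1s on the diagonal, up to permutation), solve by back-substitution:
  V =
[[-1, 0, 0, 1],
 [0, 1, 0, 0],
 [1, 0, 0, 0],
 [-1, 0, 1, 0]]
  V a = (1, 0, -3, 5)
Solving gives a = (-3, 0, 2, -2).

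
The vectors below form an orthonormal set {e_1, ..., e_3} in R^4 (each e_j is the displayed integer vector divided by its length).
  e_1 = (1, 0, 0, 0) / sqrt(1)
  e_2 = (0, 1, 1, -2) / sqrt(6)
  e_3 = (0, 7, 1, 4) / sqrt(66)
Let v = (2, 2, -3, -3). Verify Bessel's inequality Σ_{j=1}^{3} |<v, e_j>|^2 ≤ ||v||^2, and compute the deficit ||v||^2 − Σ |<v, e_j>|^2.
Σ |<v, e_j>|^2 = 90/11; ||v||^2 = 26; deficit = 196/11

Write each e_j = u_j / sqrt(<u_j, u_j>) where u_j is the displayed integer vector. Then <v, e_j> = <v, u_j> / sqrt(<u_j, u_j>), so |<v, e_j>|^2 = <v, u_j>^2 / <u_j, u_j>.
Coefficients: <v, e_1> = 2/sqrt(1), <v, e_2> = 5/sqrt(6), <v, e_3> = -1/sqrt(66).
Square and sum: Σ |<v, e_j>|^2 = 90/11.
Compute ||v||^2 = v·v = 26.
Deficit = 26 − 90/11 = 196/11 ≥ 0, confirming Bessel's inequality. (The deficit equals ||v − Σ <v,e_j> e_j||^2, the squared distance from v to span{e_j}.)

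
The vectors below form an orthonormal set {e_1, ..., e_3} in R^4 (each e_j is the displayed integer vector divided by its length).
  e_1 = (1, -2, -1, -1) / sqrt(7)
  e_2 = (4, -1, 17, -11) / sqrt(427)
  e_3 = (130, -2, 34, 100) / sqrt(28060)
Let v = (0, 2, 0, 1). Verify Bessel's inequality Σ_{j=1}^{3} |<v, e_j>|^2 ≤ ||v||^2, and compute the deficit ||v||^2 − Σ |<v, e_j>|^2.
Σ |<v, e_j>|^2 = 494/115; ||v||^2 = 5; deficit = 81/115

Write each e_j = u_j / sqrt(<u_j, u_j>) where u_j is the displayed integer vector. Then <v, e_j> = <v, u_j> / sqrt(<u_j, u_j>), so |<v, e_j>|^2 = <v, u_j>^2 / <u_j, u_j>.
Coefficients: <v, e_1> = -5/sqrt(7), <v, e_2> = -13/sqrt(427), <v, e_3> = 96/sqrt(28060).
Square and sum: Σ |<v, e_j>|^2 = 494/115.
Compute ||v||^2 = v·v = 5.
Deficit = 5 − 494/115 = 81/115 ≥ 0, confirming Bessel's inequality. (The deficit equals ||v − Σ <v,e_j> e_j||^2, the squared distance from v to span{e_j}.)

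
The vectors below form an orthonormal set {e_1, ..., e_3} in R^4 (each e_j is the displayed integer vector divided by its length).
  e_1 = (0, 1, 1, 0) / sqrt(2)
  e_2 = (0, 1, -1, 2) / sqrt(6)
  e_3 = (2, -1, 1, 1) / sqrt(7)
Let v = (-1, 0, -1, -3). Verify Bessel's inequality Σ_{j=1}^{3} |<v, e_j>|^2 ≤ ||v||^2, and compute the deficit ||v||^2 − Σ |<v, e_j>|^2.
Σ |<v, e_j>|^2 = 206/21; ||v||^2 = 11; deficit = 25/21

Write each e_j = u_j / sqrt(<u_j, u_j>) where u_j is the displayed integer vector. Then <v, e_j> = <v, u_j> / sqrt(<u_j, u_j>), so |<v, e_j>|^2 = <v, u_j>^2 / <u_j, u_j>.
Coefficients: <v, e_1> = -1/sqrt(2), <v, e_2> = -5/sqrt(6), <v, e_3> = -6/sqrt(7).
Square and sum: Σ |<v, e_j>|^2 = 206/21.
Compute ||v||^2 = v·v = 11.
Deficit = 11 − 206/21 = 25/21 ≥ 0, confirming Bessel's inequality. (The deficit equals ||v − Σ <v,e_j> e_j||^2, the squared distance from v to span{e_j}.)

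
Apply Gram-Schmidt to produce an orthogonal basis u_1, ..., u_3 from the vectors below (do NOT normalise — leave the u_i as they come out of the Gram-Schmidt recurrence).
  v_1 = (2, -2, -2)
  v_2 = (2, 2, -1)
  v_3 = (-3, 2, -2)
Orthogonal basis:
  u_1 = (2, -2, -2)
  u_2 = (5/3, 7/3, -2/3)
  u_3 = (-57/26, 19/26, -38/13)

Apply the Gram-Schmidt recurrence
  u_1 = v_1
  u_i = v_i − Σ_{j<i} ((v_i · u_j) / (u_j · u_j)) · u_j.

Step by step this gives:
  u_1 = (2, -2, -2)
  u_2 = (5/3, 7/3, -2/3)
  u_3 = (-57/26, 19/26, -38/13)

Orthogonality check:
  u_2 · u_1 = 0 (should be 0)
  u_3 · u_1 = 0 (should be 0)
  u_3 · u_2 = 0 (should be 0)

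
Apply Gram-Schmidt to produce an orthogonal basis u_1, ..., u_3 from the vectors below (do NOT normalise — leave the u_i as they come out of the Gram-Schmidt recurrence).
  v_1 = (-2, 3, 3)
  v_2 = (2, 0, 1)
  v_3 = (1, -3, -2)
Orthogonal basis:
  u_1 = (-2, 3, 3)
  u_2 = (21/11, 3/22, 25/22)
  u_3 = (-27/109, -72/109, 54/109)

Apply the Gram-Schmidt recurrence
  u_1 = v_1
  u_i = v_i − Σ_{j<i} ((v_i · u_j) / (u_j · u_j)) · u_j.

Step by step this gives:
  u_1 = (-2, 3, 3)
  u_2 = (21/11, 3/22, 25/22)
  u_3 = (-27/109, -72/109, 54/109)

Orthogonality check:
  u_2 · u_1 = 0 (should be 0)
  u_3 · u_1 = 0 (should be 0)
  u_3 · u_2 = 0 (should be 0)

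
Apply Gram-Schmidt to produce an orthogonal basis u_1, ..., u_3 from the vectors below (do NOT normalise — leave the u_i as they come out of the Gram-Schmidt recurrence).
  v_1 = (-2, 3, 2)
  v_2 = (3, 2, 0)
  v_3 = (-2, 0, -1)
Orthogonal basis:
  u_1 = (-2, 3, 2)
  u_2 = (3, 2, 0)
  u_3 = (-84/221, 126/221, -21/17)

Apply the Gram-Schmidt recurrence
  u_1 = v_1
  u_i = v_i − Σ_{j<i} ((v_i · u_j) / (u_j · u_j)) · u_j.

Step by step this gives:
  u_1 = (-2, 3, 2)
  u_2 = (3, 2, 0)
  u_3 = (-84/221, 126/221, -21/17)

Orthogonality check:
  u_2 · u_1 = 0 (should be 0)
  u_3 · u_1 = 0 (should be 0)
  u_3 · u_2 = 0 (should be 0)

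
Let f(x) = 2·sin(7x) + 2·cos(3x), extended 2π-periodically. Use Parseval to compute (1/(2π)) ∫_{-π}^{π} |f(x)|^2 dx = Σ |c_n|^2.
Σ |c_n|^2 = 4

Expand |f|^2 and use orthogonality of {sin(nx), cos(mx)} on [-π, π]:
  ∫_{-π}^{π} sin(nx)^2 dx = π, ∫ cos(mx)^2 dx = π, and cross terms integrate to 0.
So ∫_{-π}^{π} f(x)^2 dx = 2^2 · π + 2^2 · π = (4 + 4)π.
Divide by 2π: (4 + 4)/2 = 4.
By Parseval, this equals Σ |c_n|^2.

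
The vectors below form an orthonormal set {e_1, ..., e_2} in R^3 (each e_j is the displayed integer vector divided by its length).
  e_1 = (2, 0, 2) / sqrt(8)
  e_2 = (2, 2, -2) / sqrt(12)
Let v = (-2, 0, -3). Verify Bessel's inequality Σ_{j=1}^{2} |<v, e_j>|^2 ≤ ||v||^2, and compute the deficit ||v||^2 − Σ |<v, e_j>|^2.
Σ |<v, e_j>|^2 = 77/6; ||v||^2 = 13; deficit = 1/6

Write each e_j = u_j / sqrt(<u_j, u_j>) where u_j is the displayed integer vector. Then <v, e_j> = <v, u_j> / sqrt(<u_j, u_j>), so |<v, e_j>|^2 = <v, u_j>^2 / <u_j, u_j>.
Coefficients: <v, e_1> = -10/sqrt(8), <v, e_2> = 2/sqrt(12).
Square and sum: Σ |<v, e_j>|^2 = 77/6.
Compute ||v||^2 = v·v = 13.
Deficit = 13 − 77/6 = 1/6 ≥ 0, confirming Bessel's inequality. (The deficit equals ||v − Σ <v,e_j> e_j||^2, the squared distance from v to span{e_j}.)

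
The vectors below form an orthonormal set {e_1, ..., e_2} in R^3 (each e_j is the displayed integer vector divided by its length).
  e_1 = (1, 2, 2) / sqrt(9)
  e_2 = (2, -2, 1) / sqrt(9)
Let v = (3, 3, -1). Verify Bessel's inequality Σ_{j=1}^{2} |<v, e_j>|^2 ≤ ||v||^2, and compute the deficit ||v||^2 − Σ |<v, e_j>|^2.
Σ |<v, e_j>|^2 = 50/9; ||v||^2 = 19; deficit = 121/9

Write each e_j = u_j / sqrt(<u_j, u_j>) where u_j is the displayed integer vector. Then <v, e_j> = <v, u_j> / sqrt(<u_j, u_j>), so |<v, e_j>|^2 = <v, u_j>^2 / <u_j, u_j>.
Coefficients: <v, e_1> = 7/sqrt(9), <v, e_2> = -1/sqrt(9).
Square and sum: Σ |<v, e_j>|^2 = 50/9.
Compute ||v||^2 = v·v = 19.
Deficit = 19 − 50/9 = 121/9 ≥ 0, confirming Bessel's inequality. (The deficit equals ||v − Σ <v,e_j> e_j||^2, the squared distance from v to span{e_j}.)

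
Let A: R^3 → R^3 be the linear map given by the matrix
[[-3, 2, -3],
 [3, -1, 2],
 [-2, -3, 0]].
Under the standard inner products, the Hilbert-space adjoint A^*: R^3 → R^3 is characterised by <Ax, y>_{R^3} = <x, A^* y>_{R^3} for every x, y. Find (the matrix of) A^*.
A^* = A^T =
[[-3, 3, -2],
 [2, -1, -3],
 [-3, 2, 0]]

For real matrices with standard dot products, the defining identity <Ax, y> = <x, A^* y> gives (Ax)^T y = x^T (A^*) y, i.e. x^T A^T y = x^T (A^*) y. Since this holds for all x, y, we must have A^* = A^T. Therefore
A^* =
[[-3, 3, -2],
 [2, -1, -3],
 [-3, 2, 0]].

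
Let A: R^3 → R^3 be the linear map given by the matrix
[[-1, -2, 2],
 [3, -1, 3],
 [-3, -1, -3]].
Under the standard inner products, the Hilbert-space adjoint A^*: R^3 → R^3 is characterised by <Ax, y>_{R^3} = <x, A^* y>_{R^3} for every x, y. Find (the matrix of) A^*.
A^* = A^T =
[[-1, 3, -3],
 [-2, -1, -1],
 [2, 3, -3]]

For real matrices with standard dot products, the defining identity <Ax, y> = <x, A^* y> gives (Ax)^T y = x^T (A^*) y, i.e. x^T A^T y = x^T (A^*) y. Since this holds for all x, y, we must have A^* = A^T. Therefore
A^* =
[[-1, 3, -3],
 [-2, -1, -1],
 [2, 3, -3]].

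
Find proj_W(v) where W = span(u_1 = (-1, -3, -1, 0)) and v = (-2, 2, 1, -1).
proj_W(v) = (5/11, 15/11, 5/11, 0)

Set up U = [u_1 | ... | u_1] ∈ R^(4×1). The projector onto W = col(U) is P = U (U^T U)^(-1) U^T.
Compute U^T U =
  [11],
and U^T v = (-5).
Solve U^T U · c = U^T v for the coefficients: c = (-5/11). The projection is proj_W(v) = U c.
Check: (v - proj_W(v)) · u_1 = 0  (should be 0).
Result: proj_W(v) = (5/11, 15/11, 5/11, 0).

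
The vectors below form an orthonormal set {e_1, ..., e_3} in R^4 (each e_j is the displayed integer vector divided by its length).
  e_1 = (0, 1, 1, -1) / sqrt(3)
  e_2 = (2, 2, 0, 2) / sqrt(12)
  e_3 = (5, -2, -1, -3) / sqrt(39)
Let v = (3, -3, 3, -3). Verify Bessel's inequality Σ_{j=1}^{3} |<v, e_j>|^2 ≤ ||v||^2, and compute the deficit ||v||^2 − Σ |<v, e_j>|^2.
Σ |<v, e_j>|^2 = 321/13; ||v||^2 = 36; deficit = 147/13

Write each e_j = u_j / sqrt(<u_j, u_j>) where u_j is the displayed integer vector. Then <v, e_j> = <v, u_j> / sqrt(<u_j, u_j>), so |<v, e_j>|^2 = <v, u_j>^2 / <u_j, u_j>.
Coefficients: <v, e_1> = 3/sqrt(3), <v, e_2> = -6/sqrt(12), <v, e_3> = 27/sqrt(39).
Square and sum: Σ |<v, e_j>|^2 = 321/13.
Compute ||v||^2 = v·v = 36.
Deficit = 36 − 321/13 = 147/13 ≥ 0, confirming Bessel's inequality. (The deficit equals ||v − Σ <v,e_j> e_j||^2, the squared distance from v to span{e_j}.)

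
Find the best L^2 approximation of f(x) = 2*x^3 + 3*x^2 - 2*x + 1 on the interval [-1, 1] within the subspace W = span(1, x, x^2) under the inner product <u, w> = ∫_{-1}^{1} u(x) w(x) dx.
g(x) = 3*x^2 - 4*x/5 + 1

The best approximation g ∈ W is the orthogonal projection of f onto W. Writing g = a_0 + a_1 x + a_2 x^2, the coefficients solve the normal equations G · a = b where
  G_{ij} = <φ_i, φ_j> and b_i = <f, φ_i>, with φ_0 = 1, φ_1 = x, φ_2 = x^2.
G =
  [2, 0, 2/3]
  [0, 2/3, 0]
  [2/3, 0, 2/5],
b = (4, -8/15, 28/15).
Solving gives a_0 = 1, a_1 = -4/5, a_2 = 3, so
  g(x) = 3*x^2 - 4*x/5 + 1.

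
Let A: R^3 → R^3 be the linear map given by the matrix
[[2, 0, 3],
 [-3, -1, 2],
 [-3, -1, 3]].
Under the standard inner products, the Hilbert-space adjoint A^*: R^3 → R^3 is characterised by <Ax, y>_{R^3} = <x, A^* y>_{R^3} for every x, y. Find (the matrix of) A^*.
A^* = A^T =
[[2, -3, -3],
 [0, -1, -1],
 [3, 2, 3]]

For real matrices with standard dot products, the defining identity <Ax, y> = <x, A^* y> gives (Ax)^T y = x^T (A^*) y, i.e. x^T A^T y = x^T (A^*) y. Since this holds for all x, y, we must have A^* = A^T. Therefore
A^* =
[[2, -3, -3],
 [0, -1, -1],
 [3, 2, 3]].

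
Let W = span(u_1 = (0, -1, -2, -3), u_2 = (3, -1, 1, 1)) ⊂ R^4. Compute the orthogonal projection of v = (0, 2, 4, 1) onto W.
proj_W(v) = (-15/76, 77/76, 139/76, 211/76)

Set up U = [u_1 | ... | u_2] ∈ R^(4×2). The projector onto W = col(U) is P = U (U^T U)^(-1) U^T.
Compute U^T U =
  [14, -4]
  [-4, 12],
and U^T v = (-13, 3).
Solve U^T U · c = U^T v for the coefficients: c = (-18/19, -5/76). The projection is proj_W(v) = U c.
Check: (v - proj_W(v)) · u_1 = 0  (should be 0).
Check: (v - proj_W(v)) · u_2 = 0  (should be 0).
Result: proj_W(v) = (-15/76, 77/76, 139/76, 211/76).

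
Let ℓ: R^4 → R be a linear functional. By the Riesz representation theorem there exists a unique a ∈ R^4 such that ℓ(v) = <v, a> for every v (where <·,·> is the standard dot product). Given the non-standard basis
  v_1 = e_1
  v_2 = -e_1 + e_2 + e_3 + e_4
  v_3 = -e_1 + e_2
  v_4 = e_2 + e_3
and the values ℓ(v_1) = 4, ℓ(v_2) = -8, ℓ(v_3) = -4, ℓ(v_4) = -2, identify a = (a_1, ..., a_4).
a = (4, 0, -2, -2)

Write a = (a_1, ..., a_4) in the standard basis. For each basis vector v_i, ℓ(v_i) = <v_i, a> is a linear equation in the a_j's. Collect the n equations into a matrix system V a = ℓ, where row i of V is v_i (expressed in the standard basis). Since V is invertible (lower-triangular with 1s on the diagonal, up to permutation), solve by back-substitution:
  V =
[[1, 0, 0, 0],
 [-1, 1, 1, 1],
 [-1, 1, 0, 0],
 [0, 1, 1, 0]]
  V a = (4, -8, -4, -2)
Solving gives a = (4, 0, -2, -2).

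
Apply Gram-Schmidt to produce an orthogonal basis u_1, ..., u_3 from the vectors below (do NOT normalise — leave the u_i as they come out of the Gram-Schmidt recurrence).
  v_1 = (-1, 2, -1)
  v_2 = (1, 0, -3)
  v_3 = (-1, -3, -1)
Orthogonal basis:
  u_1 = (-1, 2, -1)
  u_2 = (4/3, -2/3, -8/3)
  u_3 = (-15/7, -10/7, -5/7)

Apply the Gram-Schmidt recurrence
  u_1 = v_1
  u_i = v_i − Σ_{j<i} ((v_i · u_j) / (u_j · u_j)) · u_j.

Step by step this gives:
  u_1 = (-1, 2, -1)
  u_2 = (4/3, -2/3, -8/3)
  u_3 = (-15/7, -10/7, -5/7)

Orthogonality check:
  u_2 · u_1 = 0 (should be 0)
  u_3 · u_1 = 0 (should be 0)
  u_3 · u_2 = 0 (should be 0)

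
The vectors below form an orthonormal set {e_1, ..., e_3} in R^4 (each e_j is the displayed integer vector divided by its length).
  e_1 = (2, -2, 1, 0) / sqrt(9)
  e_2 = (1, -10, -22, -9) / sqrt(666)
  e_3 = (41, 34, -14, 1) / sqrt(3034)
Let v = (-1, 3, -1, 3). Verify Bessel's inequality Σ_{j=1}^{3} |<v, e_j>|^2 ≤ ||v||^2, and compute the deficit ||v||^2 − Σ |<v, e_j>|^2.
Σ |<v, e_j>|^2 = 531/41; ||v||^2 = 20; deficit = 289/41

Write each e_j = u_j / sqrt(<u_j, u_j>) where u_j is the displayed integer vector. Then <v, e_j> = <v, u_j> / sqrt(<u_j, u_j>), so |<v, e_j>|^2 = <v, u_j>^2 / <u_j, u_j>.
Coefficients: <v, e_1> = -9/sqrt(9), <v, e_2> = -36/sqrt(666), <v, e_3> = 78/sqrt(3034).
Square and sum: Σ |<v, e_j>|^2 = 531/41.
Compute ||v||^2 = v·v = 20.
Deficit = 20 − 531/41 = 289/41 ≥ 0, confirming Bessel's inequality. (The deficit equals ||v − Σ <v,e_j> e_j||^2, the squared distance from v to span{e_j}.)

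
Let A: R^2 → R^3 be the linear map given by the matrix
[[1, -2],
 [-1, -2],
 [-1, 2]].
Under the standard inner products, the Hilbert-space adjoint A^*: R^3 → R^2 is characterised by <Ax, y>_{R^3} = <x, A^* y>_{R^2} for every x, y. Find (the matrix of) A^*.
A^* = A^T =
[[1, -1, -1],
 [-2, -2, 2]]

For real matrices with standard dot products, the defining identity <Ax, y> = <x, A^* y> gives (Ax)^T y = x^T (A^*) y, i.e. x^T A^T y = x^T (A^*) y. Since this holds for all x, y, we must have A^* = A^T. Therefore
A^* =
[[1, -1, -1],
 [-2, -2, 2]].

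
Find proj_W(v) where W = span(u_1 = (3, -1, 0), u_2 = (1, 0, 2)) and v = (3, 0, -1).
proj_W(v) = (109/41, -42/41, -34/41)

Set up U = [u_1 | ... | u_2] ∈ R^(3×2). The projector onto W = col(U) is P = U (U^T U)^(-1) U^T.
Compute U^T U =
  [10, 3]
  [3, 5],
and U^T v = (9, 1).
Solve U^T U · c = U^T v for the coefficients: c = (42/41, -17/41). The projection is proj_W(v) = U c.
Check: (v - proj_W(v)) · u_1 = 0  (should be 0).
Check: (v - proj_W(v)) · u_2 = 0  (should be 0).
Result: proj_W(v) = (109/41, -42/41, -34/41).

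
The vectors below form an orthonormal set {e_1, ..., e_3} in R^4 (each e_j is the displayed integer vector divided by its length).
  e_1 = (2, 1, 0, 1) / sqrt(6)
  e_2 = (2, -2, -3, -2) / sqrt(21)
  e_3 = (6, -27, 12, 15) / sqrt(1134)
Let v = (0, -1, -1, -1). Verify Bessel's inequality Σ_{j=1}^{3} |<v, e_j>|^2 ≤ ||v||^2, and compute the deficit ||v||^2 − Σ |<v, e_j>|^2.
Σ |<v, e_j>|^2 = 3; ||v||^2 = 3; deficit = 0

Write each e_j = u_j / sqrt(<u_j, u_j>) where u_j is the displayed integer vector. Then <v, e_j> = <v, u_j> / sqrt(<u_j, u_j>), so |<v, e_j>|^2 = <v, u_j>^2 / <u_j, u_j>.
Coefficients: <v, e_1> = -2/sqrt(6), <v, e_2> = 7/sqrt(21), <v, e_3> = 0/sqrt(1134).
Square and sum: Σ |<v, e_j>|^2 = 3.
Compute ||v||^2 = v·v = 3.
Deficit = 3 − 3 = 0 ≥ 0, confirming Bessel's inequality. (The deficit equals ||v − Σ <v,e_j> e_j||^2, the squared distance from v to span{e_j}.)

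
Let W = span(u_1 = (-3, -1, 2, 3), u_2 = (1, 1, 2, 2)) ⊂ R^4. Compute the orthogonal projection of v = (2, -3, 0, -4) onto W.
proj_W(v) = (171/194, -21/194, -213/97, -261/97)

Set up U = [u_1 | ... | u_2] ∈ R^(4×2). The projector onto W = col(U) is P = U (U^T U)^(-1) U^T.
Compute U^T U =
  [23, 6]
  [6, 10],
and U^T v = (-15, -9).
Solve U^T U · c = U^T v for the coefficients: c = (-48/97, -117/194). The projection is proj_W(v) = U c.
Check: (v - proj_W(v)) · u_1 = 0  (should be 0).
Check: (v - proj_W(v)) · u_2 = 0  (should be 0).
Result: proj_W(v) = (171/194, -21/194, -213/97, -261/97).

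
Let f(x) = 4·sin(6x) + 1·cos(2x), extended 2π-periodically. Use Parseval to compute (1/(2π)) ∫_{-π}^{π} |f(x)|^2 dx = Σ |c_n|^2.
Σ |c_n|^2 = 17/2

Expand |f|^2 and use orthogonality of {sin(nx), cos(mx)} on [-π, π]:
  ∫_{-π}^{π} sin(nx)^2 dx = π, ∫ cos(mx)^2 dx = π, and cross terms integrate to 0.
So ∫_{-π}^{π} f(x)^2 dx = 4^2 · π + 1^2 · π = (16 + 1)π.
Divide by 2π: (16 + 1)/2 = 17/2.
By Parseval, this equals Σ |c_n|^2.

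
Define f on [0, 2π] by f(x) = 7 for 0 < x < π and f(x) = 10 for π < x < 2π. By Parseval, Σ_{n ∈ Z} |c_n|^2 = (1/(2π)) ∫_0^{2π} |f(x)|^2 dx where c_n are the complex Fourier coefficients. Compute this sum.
Σ |c_n|^2 = 149/2

Parseval equates the L^2 energy of f (normalised by 1/(2π)) with the ℓ^2 sum of its Fourier coefficients: (1/(2π)) ∫_0^{2π} |f|^2 = Σ |c_n|^2.
Compute the left side: (1/(2π)) [∫_0^π 7^2 dx + ∫_π^{2π} 10^2 dx] = (1/(2π)) · (49π + 100π) = (49 + 100)/2 = 149/2.
So Σ_{n ∈ Z} |c_n|^2 = 149/2.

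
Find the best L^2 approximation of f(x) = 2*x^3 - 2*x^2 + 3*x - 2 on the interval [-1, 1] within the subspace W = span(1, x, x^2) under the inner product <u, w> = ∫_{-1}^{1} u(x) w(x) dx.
g(x) = -2*x^2 + 21*x/5 - 2

The best approximation g ∈ W is the orthogonal projection of f onto W. Writing g = a_0 + a_1 x + a_2 x^2, the coefficients solve the normal equations G · a = b where
  G_{ij} = <φ_i, φ_j> and b_i = <f, φ_i>, with φ_0 = 1, φ_1 = x, φ_2 = x^2.
G =
  [2, 0, 2/3]
  [0, 2/3, 0]
  [2/3, 0, 2/5],
b = (-16/3, 14/5, -32/15).
Solving gives a_0 = -2, a_1 = 21/5, a_2 = -2, so
  g(x) = -2*x^2 + 21*x/5 - 2.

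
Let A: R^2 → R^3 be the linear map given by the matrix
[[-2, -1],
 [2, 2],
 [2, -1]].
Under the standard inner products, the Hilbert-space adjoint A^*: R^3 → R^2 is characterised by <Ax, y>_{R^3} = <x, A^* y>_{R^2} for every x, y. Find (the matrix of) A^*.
A^* = A^T =
[[-2, 2, 2],
 [-1, 2, -1]]

For real matrices with standard dot products, the defining identity <Ax, y> = <x, A^* y> gives (Ax)^T y = x^T (A^*) y, i.e. x^T A^T y = x^T (A^*) y. Since this holds for all x, y, we must have A^* = A^T. Therefore
A^* =
[[-2, 2, 2],
 [-1, 2, -1]].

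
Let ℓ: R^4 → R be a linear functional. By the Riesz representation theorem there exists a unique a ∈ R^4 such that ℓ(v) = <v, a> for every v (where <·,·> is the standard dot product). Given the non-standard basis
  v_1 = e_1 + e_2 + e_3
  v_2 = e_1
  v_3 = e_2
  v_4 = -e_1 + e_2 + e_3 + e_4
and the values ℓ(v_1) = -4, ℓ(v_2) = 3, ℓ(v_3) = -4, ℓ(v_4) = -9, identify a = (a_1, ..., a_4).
a = (3, -4, -3, 1)

Write a = (a_1, ..., a_4) in the standard basis. For each basis vector v_i, ℓ(v_i) = <v_i, a> is a linear equation in the a_j's. Collect the n equations into a matrix system V a = ℓ, where row i of V is v_i (expressed in the standard basis). Since V is invertible (lower-triangular with 1s on the diagonal, up to permutation), solve by back-substitution:
  V =
[[1, 1, 1, 0],
 [1, 0, 0, 0],
 [0, 1, 0, 0],
 [-1, 1, 1, 1]]
  V a = (-4, 3, -4, -9)
Solving gives a = (3, -4, -3, 1).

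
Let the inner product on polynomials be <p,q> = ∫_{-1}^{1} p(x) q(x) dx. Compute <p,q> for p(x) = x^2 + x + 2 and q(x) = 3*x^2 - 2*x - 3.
<p,q> = -152/15

Expand the product: p(x)·q(x) = 3*x^4 + x^3 + x^2 - 7*x - 6.
∫_{-1}^{1} of each monomial x^k gives [2/(k+1) if k even, 0 if k odd]. Integrating term-by-term (or equivalently evaluating the antiderivative F(x) = 3*x^5/5 + x^4/4 + x^3/3 - 7*x^2/2 - 6*x at the endpoints):
  F(1) − F(−1) = -499/60 − (109/60) = -152/15.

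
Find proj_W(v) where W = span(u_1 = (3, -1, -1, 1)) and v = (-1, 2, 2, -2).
proj_W(v) = (-9/4, 3/4, 3/4, -3/4)

Set up U = [u_1 | ... | u_1] ∈ R^(4×1). The projector onto W = col(U) is P = U (U^T U)^(-1) U^T.
Compute U^T U =
  [12],
and U^T v = (-9).
Solve U^T U · c = U^T v for the coefficients: c = (-3/4). The projection is proj_W(v) = U c.
Check: (v - proj_W(v)) · u_1 = 0  (should be 0).
Result: proj_W(v) = (-9/4, 3/4, 3/4, -3/4).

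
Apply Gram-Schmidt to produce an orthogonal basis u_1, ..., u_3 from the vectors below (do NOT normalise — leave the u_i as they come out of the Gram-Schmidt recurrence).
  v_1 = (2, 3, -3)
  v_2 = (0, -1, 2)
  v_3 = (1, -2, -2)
Orthogonal basis:
  u_1 = (2, 3, -3)
  u_2 = (9/11, 5/22, 17/22)
  u_3 = (45/29, -60/29, -30/29)

Apply the Gram-Schmidt recurrence
  u_1 = v_1
  u_i = v_i − Σ_{j<i} ((v_i · u_j) / (u_j · u_j)) · u_j.

Step by step this gives:
  u_1 = (2, 3, -3)
  u_2 = (9/11, 5/22, 17/22)
  u_3 = (45/29, -60/29, -30/29)

Orthogonality check:
  u_2 · u_1 = 0 (should be 0)
  u_3 · u_1 = 0 (should be 0)
  u_3 · u_2 = 0 (should be 0)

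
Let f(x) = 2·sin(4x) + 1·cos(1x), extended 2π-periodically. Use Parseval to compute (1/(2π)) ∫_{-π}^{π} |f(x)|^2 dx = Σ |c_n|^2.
Σ |c_n|^2 = 5/2

Expand |f|^2 and use orthogonality of {sin(nx), cos(mx)} on [-π, π]:
  ∫_{-π}^{π} sin(nx)^2 dx = π, ∫ cos(mx)^2 dx = π, and cross terms integrate to 0.
So ∫_{-π}^{π} f(x)^2 dx = 2^2 · π + 1^2 · π = (4 + 1)π.
Divide by 2π: (4 + 1)/2 = 5/2.
By Parseval, this equals Σ |c_n|^2.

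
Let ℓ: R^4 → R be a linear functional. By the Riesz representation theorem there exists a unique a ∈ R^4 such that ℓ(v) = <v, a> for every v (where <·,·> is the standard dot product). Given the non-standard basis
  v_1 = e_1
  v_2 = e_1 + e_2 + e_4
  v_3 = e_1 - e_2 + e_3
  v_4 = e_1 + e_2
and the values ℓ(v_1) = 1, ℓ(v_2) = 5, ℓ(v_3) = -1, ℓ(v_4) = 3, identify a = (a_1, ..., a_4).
a = (1, 2, 0, 2)

Write a = (a_1, ..., a_4) in the standard basis. For each basis vector v_i, ℓ(v_i) = <v_i, a> is a linear equation in the a_j's. Collect the n equations into a matrix system V a = ℓ, where row i of V is v_i (expressed in the standard basis). Since V is invertible (lower-triangular with 1s on the diagonal, up to permutation), solve by back-substitution:
  V =
[[1, 0, 0, 0],
 [1, 1, 0, 1],
 [1, -1, 1, 0],
 [1, 1, 0, 0]]
  V a = (1, 5, -1, 3)
Solving gives a = (1, 2, 0, 2).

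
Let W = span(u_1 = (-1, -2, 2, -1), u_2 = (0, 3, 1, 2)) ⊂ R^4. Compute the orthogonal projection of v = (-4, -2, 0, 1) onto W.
proj_W(v) = (-37/52, -71/52, 75/52, -35/52)

Set up U = [u_1 | ... | u_2] ∈ R^(4×2). The projector onto W = col(U) is P = U (U^T U)^(-1) U^T.
Compute U^T U =
  [10, -6]
  [-6, 14],
and U^T v = (7, -4).
Solve U^T U · c = U^T v for the coefficients: c = (37/52, 1/52). The projection is proj_W(v) = U c.
Check: (v - proj_W(v)) · u_1 = 0  (should be 0).
Check: (v - proj_W(v)) · u_2 = 0  (should be 0).
Result: proj_W(v) = (-37/52, -71/52, 75/52, -35/52).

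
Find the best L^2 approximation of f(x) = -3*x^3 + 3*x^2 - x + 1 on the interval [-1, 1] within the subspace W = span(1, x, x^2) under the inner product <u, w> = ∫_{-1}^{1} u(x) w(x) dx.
g(x) = 3*x^2 - 14*x/5 + 1

The best approximation g ∈ W is the orthogonal projection of f onto W. Writing g = a_0 + a_1 x + a_2 x^2, the coefficients solve the normal equations G · a = b where
  G_{ij} = <φ_i, φ_j> and b_i = <f, φ_i>, with φ_0 = 1, φ_1 = x, φ_2 = x^2.
G =
  [2, 0, 2/3]
  [0, 2/3, 0]
  [2/3, 0, 2/5],
b = (4, -28/15, 28/15).
Solving gives a_0 = 1, a_1 = -14/5, a_2 = 3, so
  g(x) = 3*x^2 - 14*x/5 + 1.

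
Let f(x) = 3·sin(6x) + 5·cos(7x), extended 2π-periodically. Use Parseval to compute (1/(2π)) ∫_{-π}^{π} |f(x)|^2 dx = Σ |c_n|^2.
Σ |c_n|^2 = 17

Expand |f|^2 and use orthogonality of {sin(nx), cos(mx)} on [-π, π]:
  ∫_{-π}^{π} sin(nx)^2 dx = π, ∫ cos(mx)^2 dx = π, and cross terms integrate to 0.
So ∫_{-π}^{π} f(x)^2 dx = 3^2 · π + 5^2 · π = (9 + 25)π.
Divide by 2π: (9 + 25)/2 = 17.
By Parseval, this equals Σ |c_n|^2.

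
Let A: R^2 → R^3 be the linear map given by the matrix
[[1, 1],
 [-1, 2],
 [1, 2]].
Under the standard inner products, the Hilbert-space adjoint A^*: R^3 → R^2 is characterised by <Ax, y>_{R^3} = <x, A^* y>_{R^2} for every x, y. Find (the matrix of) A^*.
A^* = A^T =
[[1, -1, 1],
 [1, 2, 2]]

For real matrices with standard dot products, the defining identity <Ax, y> = <x, A^* y> gives (Ax)^T y = x^T (A^*) y, i.e. x^T A^T y = x^T (A^*) y. Since this holds for all x, y, we must have A^* = A^T. Therefore
A^* =
[[1, -1, 1],
 [1, 2, 2]].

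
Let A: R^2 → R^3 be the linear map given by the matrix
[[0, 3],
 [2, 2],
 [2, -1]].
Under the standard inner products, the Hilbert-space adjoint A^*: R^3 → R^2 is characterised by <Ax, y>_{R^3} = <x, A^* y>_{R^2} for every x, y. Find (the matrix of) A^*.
A^* = A^T =
[[0, 2, 2],
 [3, 2, -1]]

For real matrices with standard dot products, the defining identity <Ax, y> = <x, A^* y> gives (Ax)^T y = x^T (A^*) y, i.e. x^T A^T y = x^T (A^*) y. Since this holds for all x, y, we must have A^* = A^T. Therefore
A^* =
[[0, 2, 2],
 [3, 2, -1]].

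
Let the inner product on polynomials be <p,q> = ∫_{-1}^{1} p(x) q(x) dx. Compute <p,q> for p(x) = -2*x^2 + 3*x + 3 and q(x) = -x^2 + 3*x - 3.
<p,q> = -46/5

Expand the product: p(x)·q(x) = 2*x^4 - 9*x^3 + 12*x^2 - 9.
∫_{-1}^{1} of each monomial x^k gives [2/(k+1) if k even, 0 if k odd]. Integrating term-by-term (or equivalently evaluating the antiderivative F(x) = 2*x^5/5 - 9*x^4/4 + 4*x^3 - 9*x at the endpoints):
  F(1) − F(−1) = -137/20 − (47/20) = -46/5.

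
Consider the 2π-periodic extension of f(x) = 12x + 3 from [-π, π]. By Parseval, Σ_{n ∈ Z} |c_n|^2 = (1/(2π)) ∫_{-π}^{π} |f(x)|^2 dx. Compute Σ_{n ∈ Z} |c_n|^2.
Σ |c_n|^2 = 48π^2 + 9

Expand and integrate term by term over [-π, π]:
  ∫ (12x)^2 dx = 144·(2π^3/3); ∫ 2·12·(3)·x dx = 0 (odd integrand); ∫ 3^2 dx = 9·2π.
So (1/(2π)) ∫_{-π}^{π} (12x + 3)^2 dx = 144π^2/3 + 9 = 48π^2 + 9.
Parseval ⇒ Σ |c_n|^2 = 48π^2 + 9.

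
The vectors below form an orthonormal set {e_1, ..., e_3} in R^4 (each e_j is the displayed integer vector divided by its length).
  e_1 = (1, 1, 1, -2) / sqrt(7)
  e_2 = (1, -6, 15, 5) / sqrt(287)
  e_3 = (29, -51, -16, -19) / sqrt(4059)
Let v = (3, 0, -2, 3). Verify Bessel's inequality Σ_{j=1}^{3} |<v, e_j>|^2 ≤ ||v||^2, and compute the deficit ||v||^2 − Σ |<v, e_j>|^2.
Σ |<v, e_j>|^2 = 497/99; ||v||^2 = 22; deficit = 1681/99

Write each e_j = u_j / sqrt(<u_j, u_j>) where u_j is the displayed integer vector. Then <v, e_j> = <v, u_j> / sqrt(<u_j, u_j>), so |<v, e_j>|^2 = <v, u_j>^2 / <u_j, u_j>.
Coefficients: <v, e_1> = -5/sqrt(7), <v, e_2> = -12/sqrt(287), <v, e_3> = 62/sqrt(4059).
Square and sum: Σ |<v, e_j>|^2 = 497/99.
Compute ||v||^2 = v·v = 22.
Deficit = 22 − 497/99 = 1681/99 ≥ 0, confirming Bessel's inequality. (The deficit equals ||v − Σ <v,e_j> e_j||^2, the squared distance from v to span{e_j}.)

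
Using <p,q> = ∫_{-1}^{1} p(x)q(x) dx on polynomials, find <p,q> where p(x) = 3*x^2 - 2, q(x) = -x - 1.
<p,q> = 2

Expand the product: p(x)·q(x) = -3*x^3 - 3*x^2 + 2*x + 2.
∫_{-1}^{1} of each monomial x^k gives [2/(k+1) if k even, 0 if k odd]. Integrating term-by-term (or equivalently evaluating the antiderivative F(x) = -3*x^4/4 - x^3 + x^2 + 2*x at the endpoints):
  F(1) − F(−1) = 5/4 − (-3/4) = 2.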